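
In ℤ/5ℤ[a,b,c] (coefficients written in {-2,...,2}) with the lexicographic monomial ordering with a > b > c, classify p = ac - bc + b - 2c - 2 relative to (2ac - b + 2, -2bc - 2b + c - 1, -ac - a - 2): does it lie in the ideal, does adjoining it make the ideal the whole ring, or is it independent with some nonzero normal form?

First compute the reduced Gröbner basis of I by Buchberger's algorithm.
f_1 = 2ac - b + 2, LT = ac.
f_2 = -2bc - 2b + c - 1, LT = bc.
f_3 = -ac - a - 2, LT = ac.

S(f_1,f_2): lcm = abc. S = -ab - 2ac + 2a + 2b² + b.
  leading term ab: no divisor's leading term divides it; move -ab to the remainder.
  leading term ac: subtract (-1)·f_1 from -2ac + 2a + 2b² + b → 2a + 2b² + 2
  leading term a: no divisor's leading term divides it; move 2a to the remainder.
  leading term b²: no divisor's leading term divides it; move 2b² to the remainder.
  leading term 1: no divisor's leading term divides it; move 2 to the remainder.
  remainder -ab + 2a + 2b² + 2 ≠ 0; add h_4 = -ab + 2a + 2b² + 2 to the basis.

S(f_1,f_3): lcm = ac. S = -a + 2b - 1.
  leading term a: no divisor's leading term divides it; move -a to the remainder.
  leading term b: no divisor's leading term divides it; move 2b to the remainder.
  leading term 1: no divisor's leading term divides it; move -1 to the remainder.
  remainder -a + 2b - 1 ≠ 0; add h_5 = -a + 2b - 1 to the basis.

The other S-polynomials (S(f_2,f_3), S(f_1,h_4), S(f_2,h_4), S(f_3,h_4), S(f_1,h_5), S(f_2,h_5), S(f_3,h_5), S(h_4,h_5)) all reduce to 0 modulo the current basis, so we have a Gröbner basis.
Inter-reduce: drop elements whose leading term is divisible by another's, tail-reduce, and make monic.
Reduced Gröbner basis: {a - 2b + 1, bc + b + 2c - 2}.
Label its elements g_1 = a - 2b + 1, g_2 = bc + b + 2c - 2.

Reduce p = ac - bc + b - 2c - 2 modulo G:
  leading term ac: subtract (c)·g_1 from ac - bc + b - 2c - 2 → bc + b + 2c - 2
  leading term bc: subtract (1)·g_2 from bc + b + 2c - 2 → 0
  normal form = 0.
Since the normal form is 0, p ∈ I.

Ideal membership is decidable via reduction modulo a Gröbner basis.

ac - bc + b - 2c - 2 lies in I (it reduces to 0).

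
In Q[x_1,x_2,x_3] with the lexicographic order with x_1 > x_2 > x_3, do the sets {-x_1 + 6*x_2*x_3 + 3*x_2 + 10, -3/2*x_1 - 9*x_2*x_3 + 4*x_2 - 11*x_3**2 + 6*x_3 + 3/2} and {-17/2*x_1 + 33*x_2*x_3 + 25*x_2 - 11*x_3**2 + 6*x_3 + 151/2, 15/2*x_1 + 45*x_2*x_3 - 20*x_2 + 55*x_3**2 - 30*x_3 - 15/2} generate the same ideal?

No, the ideals differ.

For a fixed monomial order, each ideal has a unique reduced Gröbner basis; comparing bases decides equality.
Buchberger on the first generating set:
f_1 = -x_1 + 6*x_2*x_3 + 3*x_2 + 10, LT = x_1.
f_2 = -3/2*x_1 - 9*x_2*x_3 + 4*x_2 - 11*x_3**2 + 6*x_3 + 3/2, LT = x_1.

S(f_1,f_2): lcm = x_1. S = -12*x_2*x_3 - 1/3*x_2 - 22/3*x_3**2 + 4*x_3 - 9.
  leading term x_2*x_3: no divisor's leading term divides it; move -12*x_2*x_3 to the remainder.
  leading term x_2: no divisor's leading term divides it; move -1/3*x_2 to the remainder.
  leading term x_3**2: no divisor's leading term divides it; move -22/3*x_3**2 to the remainder.
  leading term x_3: no divisor's leading term divides it; move 4*x_3 to the remainder.
  leading term 1: no divisor's leading term divides it; move -9 to the remainder.
  remainder -12*x_2*x_3 - 1/3*x_2 - 22/3*x_3**2 + 4*x_3 - 9 ≠ 0; add g_3 = -12*x_2*x_3 - 1/3*x_2 - 22/3*x_3**2 + 4*x_3 - 9 to the basis.

S(f_1,g_3): leading monomials are coprime, so the S-polynomial reduces to 0 (Buchberger's first criterion).
S(f_2,g_3): leading monomials are coprime, so the S-polynomial reduces to 0 (Buchberger's first criterion).
Every S-polynomial of the final basis reduces to 0, so we have a Gröbner basis.
Inter-reduce: drop elements whose leading term is divisible by another's, tail-reduce, and make monic.
Reduced Gröbner basis: {x_1 - 17/6*x_2 + 11/3*x_3**2 - 2*x_3 - 11/2, x_2*x_3 + 1/36*x_2 + 11/18*x_3**2 - 1/3*x_3 + 3/4}.

Buchberger on the second generating set:
h_1 = -17/2*x_1 + 33*x_2*x_3 + 25*x_2 - 11*x_3**2 + 6*x_3 + 151/2, LT = x_1.
h_2 = 15/2*x_1 + 45*x_2*x_3 - 20*x_2 + 55*x_3**2 - 30*x_3 - 15/2, LT = x_1.

S(h_1,h_2): lcm = x_1. S = -168/17*x_2*x_3 - 14/51*x_2 - 308/51*x_3**2 + 56/17*x_3 - 134/17.
  leading term x_2*x_3: no divisor's leading term divides it; move -168/17*x_2*x_3 to the remainder.
  leading term x_2: no divisor's leading term divides it; move -14/51*x_2 to the remainder.
  leading term x_3**2: no divisor's leading term divides it; move -308/51*x_3**2 to the remainder.
  leading term x_3: no divisor's leading term divides it; move 56/17*x_3 to the remainder.
  leading term 1: no divisor's leading term divides it; move -134/17 to the remainder.
  remainder -168/17*x_2*x_3 - 14/51*x_2 - 308/51*x_3**2 + 56/17*x_3 - 134/17 ≠ 0; add k_3 = -168/17*x_2*x_3 - 14/51*x_2 - 308/51*x_3**2 + 56/17*x_3 - 134/17 to the basis.

S(h_1,k_3): leading monomials are coprime, so the S-polynomial reduces to 0 (Buchberger's first criterion).
S(h_2,k_3): leading monomials are coprime, so the S-polynomial reduces to 0 (Buchberger's first criterion).
Every S-polynomial of the final basis reduces to 0, so we have a Gröbner basis.
Inter-reduce: drop elements whose leading term is divisible by another's, tail-reduce, and make monic.
Reduced Gröbner basis: {x_1 - 17/6*x_2 + 11/3*x_3**2 - 2*x_3 - 81/14, x_2*x_3 + 1/36*x_2 + 11/18*x_3**2 - 1/3*x_3 + 67/84}.

These differ, so the ideals are not equal.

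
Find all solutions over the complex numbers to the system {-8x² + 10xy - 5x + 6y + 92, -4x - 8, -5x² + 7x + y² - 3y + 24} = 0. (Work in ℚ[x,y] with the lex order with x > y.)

Compute a lex Gröbner basis by Buchberger's algorithm.
f_1 = -8x² + 10xy - 5x + 6y + 92, LT = x².
f_2 = -4x - 8, LT = x.
f_3 = -5x² + 7x + y² - 3y + 24, LT = x².

S(f_1,f_2): lcm = x². S = -5/4xy - 11/8x - ¾y - 23/2.
  leading term xy: subtract (5/16y)·f_2 from -5/4xy - 11/8x - ¾y - 23/2 → -11/8x + 7/4y - 23/2
  leading term x: subtract (11/32)·f_2 from -11/8x + 7/4y - 23/2 → 7/4y - 35/4
  leading term y: no divisor's leading term divides it; move 7/4y to the remainder.
  leading term 1: no divisor's leading term divides it; move -35/4 to the remainder.
  remainder 7/4y - 35/4 ≠ 0; add h_4 = 7/4y - 35/4 to the basis.

The other S-polynomials (S(f_1,f_3), S(f_2,f_3), S(f_1,h_4), S(f_2,h_4), S(f_3,h_4)) all reduce to 0 modulo the current basis, so we have a Gröbner basis.
Inter-reduce: drop elements whose leading term is divisible by another's, tail-reduce, and make monic.
Reduced Gröbner basis: {x + 2, y - 5}.

Since the basis is lex-ordered, y - 5 is univariate in y. Its roots are {5}. Back-substituting each root into the other basis elements fixes the other coordinates.
  y = 5: the earlier basis element becomes x + 2 = 0, giving x = -2 — point (-2, 5).
Substituting each solution back into the original system confirms all equations vanish.

{(-2, 5)}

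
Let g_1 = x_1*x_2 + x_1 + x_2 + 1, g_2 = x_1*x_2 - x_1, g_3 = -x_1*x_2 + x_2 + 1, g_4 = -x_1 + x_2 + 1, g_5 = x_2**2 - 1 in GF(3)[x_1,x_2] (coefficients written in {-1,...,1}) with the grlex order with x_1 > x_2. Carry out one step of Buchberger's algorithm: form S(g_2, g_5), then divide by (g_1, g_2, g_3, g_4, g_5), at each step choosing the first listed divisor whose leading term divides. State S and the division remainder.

S(g_2, g_5) = -x_1*x_2 + x_1; remainder on division = 0.

lcm(LM(g_2), LM(g_5)) = x_1*x_2**2.
S = (lcm/LT(g_2))·g_2 − (lcm/LT(g_5))·g_5 = -x_1*x_2 + x_1.
Reduce S modulo (g_1, g_2, g_3, g_4, g_5) in that order:
  leading term x_1*x_2: subtract (-1)·g_1 from -x_1*x_2 + x_1 → -x_1 + x_2 + 1
  leading term x_1: subtract (1)·g_4 from -x_1 + x_2 + 1 → 0
The remainder is 0, so this S-polynomial contributes no new basis element.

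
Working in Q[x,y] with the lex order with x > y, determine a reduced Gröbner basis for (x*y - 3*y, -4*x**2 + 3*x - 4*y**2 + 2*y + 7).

G = {x**2 - 3/4*x + y**2 - 1/2*y - 7/4, x*y - 3*y, y**3 - 1/2*y**2 + 5*y}

f_1 = x*y - 3*y, LT = x*y.
f_2 = -4*x**2 + 3*x - 4*y**2 + 2*y + 7, LT = x**2.

S(f_1,f_2): lcm = x**2*y. S = -9/4*x*y - y**3 + 1/2*y**2 + 7/4*y.
  leading term x*y: subtract (-9/4)·f_1 from -9/4*x*y - y**3 + 1/2*y**2 + 7/4*y → -y**3 + 1/2*y**2 - 5*y
  leading term y**3: no divisor's leading term divides it; move -y**3 to the remainder.
  leading term y**2: no divisor's leading term divides it; move 1/2*y**2 to the remainder.
  leading term y: no divisor's leading term divides it; move -5*y to the remainder.
  remainder -y**3 + 1/2*y**2 - 5*y ≠ 0; add g_3 = -y**3 + 1/2*y**2 - 5*y to the basis.

S(f_1,g_3): lcm = x*y**3. S = 1/2*x*y**2 - 5*x*y - 3*y**3.
  leading term x*y**2: subtract (1/2*y)·f_1 from 1/2*x*y**2 - 5*x*y - 3*y**3 → -5*x*y - 3*y**3 + 3/2*y**2
  leading term x*y: subtract (-5)·f_1 from -5*x*y - 3*y**3 + 3/2*y**2 → -3*y**3 + 3/2*y**2 - 15*y
  leading term y**3: subtract (3)·g_3 from -3*y**3 + 3/2*y**2 - 15*y → 0
  remainder 0.

S(f_2,g_3): leading monomials are coprime, so the S-polynomial reduces to 0 (Buchberger's first criterion).
Every S-polynomial of the final basis reduces to 0, so we have a Gröbner basis.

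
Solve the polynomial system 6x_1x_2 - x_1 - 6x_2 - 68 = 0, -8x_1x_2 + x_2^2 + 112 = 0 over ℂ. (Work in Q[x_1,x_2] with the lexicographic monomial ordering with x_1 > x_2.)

{(4, 4), (625/96 + 23*sqrt(47)*I/96, 25/12 - sqrt(47)*I/12), (625/96 - 23*sqrt(47)*I/96, 25/12 + sqrt(47)*I/12)}

Compute a lex Gröbner basis by Buchberger's algorithm.
f_1 = 6x_1x_2 - x_1 - 6x_2 - 68, LT = x_1x_2.
f_2 = -8x_1x_2 + x_2^2 + 112, LT = x_1x_2.

S(f_1,f_2): lcm = x_1x_2. S = -1/6x_1 + 1/8x_2^2 - x_2 + 8/3.
  leading term x_1: no divisor's leading term divides it; move -1/6x_1 to the remainder.
  leading term x_2^2: no divisor's leading term divides it; move 1/8x_2^2 to the remainder.
  leading term x_2: no divisor's leading term divides it; move -x_2 to the remainder.
  leading term 1: no divisor's leading term divides it; move 8/3 to the remainder.
  remainder -1/6x_1 + 1/8x_2^2 - x_2 + 8/3 ≠ 0; add h_3 = -1/6x_1 + 1/8x_2^2 - x_2 + 8/3 to the basis.

S(f_1,h_3): lcm = x_1x_2. S = -1/6x_1 + 3/4x_2^3 - 6x_2^2 + 15x_2 - 34/3.
  leading term x_1: subtract (1)·h_3 from -1/6x_1 + 3/4x_2^3 - 6x_2^2 + 15x_2 - 34/3 → 3/4x_2^3 - 49/8x_2^2 + 16x_2 - 14
  leading term x_2^3: no divisor's leading term divides it; move 3/4x_2^3 to the remainder.
  leading term x_2^2: no divisor's leading term divides it; move -49/8x_2^2 to the remainder.
  leading term x_2: no divisor's leading term divides it; move 16x_2 to the remainder.
  leading term 1: no divisor's leading term divides it; move -14 to the remainder.
  remainder 3/4x_2^3 - 49/8x_2^2 + 16x_2 - 14 ≠ 0; add h_4 = 3/4x_2^3 - 49/8x_2^2 + 16x_2 - 14 to the basis.

The other S-polynomials (S(f_2,h_3), S(f_1,h_4), S(f_2,h_4), S(h_3,h_4)) all reduce to 0 modulo the current basis, so we have a Gröbner basis.
Inter-reduce: drop elements whose leading term is divisible by another's, tail-reduce, and make monic.
Reduced Gröbner basis: {x_1 - 3/4x_2^2 + 6x_2 - 16, x_2^3 - 49/6x_2^2 + 64/3x_2 - 56/3}.

From the last basis element, x_2^3 - 49/6x_2^2 + 64/3x_2 - 56/3 = 0, so x_2 takes values in {4, 25/12 - sqrt(47)*I/12, 25/12 + sqrt(47)*I/12}. Each choice, substituted upward through the basis, yields the corresponding point(s) of the solution set.
  x_2 = 4: the earlier basis element becomes x_1 - 4 = 0, giving x_1 = 4 — point (4, 4).
  x_2 = 25/12 - sqrt(47)*I/12: the earlier basis element becomes x_1 - 625/96 - 23*sqrt(47)*I/96 = 0, giving x_1 = 625/96 + 23*sqrt(47)*I/96 — point (625/96 + 23*sqrt(47)*I/96, 25/12 - sqrt(47)*I/12).
  x_2 = 25/12 + sqrt(47)*I/12: the earlier basis element becomes x_1 - 625/96 + 23*sqrt(47)*I/96 = 0, giving x_1 = 625/96 - 23*sqrt(47)*I/96 — point (625/96 - 23*sqrt(47)*I/96, 25/12 + sqrt(47)*I/12).
Substituting each solution back into the original system confirms all equations vanish.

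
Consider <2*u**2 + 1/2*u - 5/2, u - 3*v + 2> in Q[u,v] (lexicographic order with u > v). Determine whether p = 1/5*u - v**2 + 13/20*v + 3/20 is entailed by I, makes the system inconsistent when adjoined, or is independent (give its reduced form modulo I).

First compute the reduced Gröbner basis of I by Buchberger's algorithm.
f_1 = 2*u**2 + 1/2*u - 5/2, LT = u**2.
f_2 = u - 3*v + 2, LT = u.

S(f_1,f_2): lcm = u**2. S = 3*u*v - 7/4*u - 5/4.
  reduce S modulo (f_1, f_2):
  remainder 9*v**2 - 45/4*v + 9/4 ≠ 0; add h_3 = 9*v**2 - 45/4*v + 9/4 to the basis.

The other S-polynomials (S(f_1,h_3), S(f_2,h_3)) all reduce to 0 modulo the current basis, so we have a Gröbner basis.
Inter-reduce: drop elements whose leading term is divisible by another's, tail-reduce, and make monic.
Reduced Gröbner basis: {u - 3*v + 2, v**2 - 5/4*v + 1/4}.
Label its elements g_1 = u - 3*v + 2, g_2 = v**2 - 5/4*v + 1/4.

Reduce p = 1/5*u - v**2 + 13/20*v + 3/20 modulo G:
  leading term u: subtract (1/5)·g_1 from 1/5*u - v**2 + 13/20*v + 3/20 → -v**2 + 5/4*v - 1/4
  leading term v**2: subtract (-1)·g_2 from -v**2 + 5/4*v - 1/4 → 0
  normal form = 0.
Since the normal form is 0, p ∈ I.

1/5*u - v**2 + 13/20*v + 3/20 lies in I (it reduces to 0).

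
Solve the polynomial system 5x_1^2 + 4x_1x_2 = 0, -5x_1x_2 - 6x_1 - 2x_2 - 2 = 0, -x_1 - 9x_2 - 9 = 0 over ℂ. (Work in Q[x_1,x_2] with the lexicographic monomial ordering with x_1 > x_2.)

{(0, -1)}

Compute a lex Gröbner basis by Buchberger's algorithm.
f_1 = 5x_1^2 + 4x_1x_2, LT = x_1^2.
f_2 = -5x_1x_2 - 6x_1 - 2x_2 - 2, LT = x_1x_2.
f_3 = -x_1 - 9x_2 - 9, LT = x_1.

S(f_1,f_2): lcm = x_1^2x_2. S = -6/5x_1^2 + 4/5x_1x_2^2 - 2/5x_1x_2 - 2/5x_1.
  leading term x_1^2: subtract (-6/25)·f_1 from -6/5x_1^2 + 4/5x_1x_2^2 - 2/5x_1x_2 - 2/5x_1 → 4/5x_1x_2^2 + 14/25x_1x_2 - 2/5x_1
  leading term x_1x_2^2: subtract (-4/25x_2)·f_2 from 4/5x_1x_2^2 + 14/25x_1x_2 - 2/5x_1 → -2/5x_1x_2 - 2/5x_1 - 8/25x_2^2 - 8/25x_2
  leading term x_1x_2: subtract (2/25)·f_2 from -2/5x_1x_2 - 2/5x_1 - 8/25x_2^2 - 8/25x_2 → 2/25x_1 - 8/25x_2^2 - 4/25x_2 + 4/25
  leading term x_1: subtract (-2/25)·f_3 from 2/25x_1 - 8/25x_2^2 - 4/25x_2 + 4/25 → -8/25x_2^2 - 22/25x_2 - 14/25
  leading term x_2^2: no divisor's leading term divides it; move -8/25x_2^2 to the remainder.
  leading term x_2: no divisor's leading term divides it; move -22/25x_2 to the remainder.
  leading term 1: no divisor's leading term divides it; move -14/25 to the remainder.
  remainder -8/25x_2^2 - 22/25x_2 - 14/25 ≠ 0; add h_4 = -8/25x_2^2 - 22/25x_2 - 14/25 to the basis.

S(f_1,f_3): lcm = x_1^2. S = -41/5x_1x_2 - 9x_1.
  leading term x_1x_2: subtract (41/25)·f_2 from -41/5x_1x_2 - 9x_1 → 21/25x_1 + 82/25x_2 + 82/25
  leading term x_1: subtract (-21/25)·f_3 from 21/25x_1 + 82/25x_2 + 82/25 → -107/25x_2 - 107/25
  leading term x_2: no divisor's leading term divides it; move -107/25x_2 to the remainder.
  leading term 1: no divisor's leading term divides it; move -107/25 to the remainder.
  remainder -107/25x_2 - 107/25 ≠ 0; add h_5 = -107/25x_2 - 107/25 to the basis.

The other S-polynomials (S(f_2,f_3), S(f_1,h_4), S(f_2,h_4), S(f_3,h_4), S(f_1,h_5), S(f_2,h_5), S(f_3,h_5), S(h_4,h_5)) all reduce to 0 modulo the current basis, so we have a Gröbner basis.
Inter-reduce: drop elements whose leading term is divisible by another's, tail-reduce, and make monic.
Reduced Gröbner basis: {x_1, x_2 + 1}.

The lex basis is triangular: the last element involves only x_2. Solving x_2 + 1 = 0 gives x_2 ∈ {-1}; substituting each value into the earlier elements determines the remaining variables.
  x_2 = -1: the earlier basis element becomes x_1 = 0, giving x_1 = 0 — point (0, -1).
Each listed point satisfies every original equation (direct substitution).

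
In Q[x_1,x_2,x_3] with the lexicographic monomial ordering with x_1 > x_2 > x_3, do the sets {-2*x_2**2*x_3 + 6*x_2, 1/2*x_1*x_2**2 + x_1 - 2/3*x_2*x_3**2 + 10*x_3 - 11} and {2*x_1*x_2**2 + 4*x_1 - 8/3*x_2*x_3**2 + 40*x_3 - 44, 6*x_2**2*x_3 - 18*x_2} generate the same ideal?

Yes, the ideals are equal.

Since reduced Gröbner bases are canonical representatives of ideals under a given ordering, it suffices to compute and compare them.
Buchberger on the first generating set:
f_1 = -2*x_2**2*x_3 + 6*x_2, LT = x_2**2*x_3.
f_2 = 1/2*x_1*x_2**2 + x_1 - 2/3*x_2*x_3**2 + 10*x_3 - 11, LT = x_1*x_2**2.

S(f_1,f_2): lcm = x_1*x_2**2*x_3. S = -3*x_1*x_2 - 2*x_1*x_3 + 4/3*x_2*x_3**3 - 20*x_3**2 + 22*x_3.
  reduce S modulo (f_1, f_2):
  remainder -3*x_1*x_2 - 2*x_1*x_3 + 4/3*x_2*x_3**3 - 20*x_3**2 + 22*x_3 ≠ 0; add g_3 = -3*x_1*x_2 - 2*x_1*x_3 + 4/3*x_2*x_3**3 - 20*x_3**2 + 22*x_3 to the basis.

S(f_1,g_3): lcm = x_1*x_2**2*x_3. S = -2/3*x_1*x_2*x_3**2 - 3*x_1*x_2 + 4/9*x_2**2*x_3**4 - 20/3*x_2*x_3**3 + 22/3*x_2*x_3**2.
  reduce S modulo (f_1, f_2, g_3):
  remainder 4/9*x_1*x_3**3 + 2*x_1*x_3 - 8/27*x_2*x_3**5 - 20/3*x_2*x_3**3 + 22/3*x_2*x_3**2 + 40/9*x_3**4 - 44/9*x_3**3 + 20*x_3**2 - 22*x_3 ≠ 0; add g_4 = 4/9*x_1*x_3**3 + 2*x_1*x_3 - 8/27*x_2*x_3**5 - 20/3*x_2*x_3**3 + 22/3*x_2*x_3**2 + 40/9*x_3**4 - 44/9*x_3**3 + 20*x_3**2 - 22*x_3 to the basis.

S(f_2,g_3): lcm = x_1*x_2**2. S = -2/3*x_1*x_2*x_3 + 2*x_1 + 4/9*x_2**2*x_3**3 - 8*x_2*x_3**2 + 22/3*x_2*x_3 + 20*x_3 - 22.
  reduce S modulo (f_1, f_2, g_3, g_4):
  remainder 4/9*x_1*x_3**2 + 2*x_1 - 8/27*x_2*x_3**4 - 20/3*x_2*x_3**2 + 22/3*x_2*x_3 + 40/9*x_3**3 - 44/9*x_3**2 + 20*x_3 - 22 ≠ 0; add g_5 = 4/9*x_1*x_3**2 + 2*x_1 - 8/27*x_2*x_3**4 - 20/3*x_2*x_3**2 + 22/3*x_2*x_3 + 40/9*x_3**3 - 44/9*x_3**2 + 20*x_3 - 22 to the basis.

The other S-polynomials (S(f_1,g_4), S(f_2,g_4), S(g_3,g_4), S(f_1,g_5), S(f_2,g_5), S(g_3,g_5), S(g_4,g_5)) all reduce to 0 modulo the current basis, so we have a Gröbner basis.
Inter-reduce: drop elements whose leading term is divisible by another's, tail-reduce, and make monic.
Reduced Gröbner basis: {x_1*x_2 + 2/3*x_1*x_3 - 4/9*x_2*x_3**3 + 20/3*x_3**2 - 22/3*x_3, x_1*x_3**2 + 9/2*x_1 - 2/3*x_2*x_3**4 - 15*x_2*x_3**2 + 33/2*x_2*x_3 + 10*x_3**3 - 11*x_3**2 + 45*x_3 - 99/2, x_2**2*x_3 - 3*x_2}.

Buchberger on the second generating set:
h_1 = 2*x_1*x_2**2 + 4*x_1 - 8/3*x_2*x_3**2 + 40*x_3 - 44, LT = x_1*x_2**2.
h_2 = 6*x_2**2*x_3 - 18*x_2, LT = x_2**2*x_3.

S(h_1,h_2): lcm = x_1*x_2**2*x_3. S = 3*x_1*x_2 + 2*x_1*x_3 - 4/3*x_2*x_3**3 + 20*x_3**2 - 22*x_3.
  reduce S modulo (h_1, h_2):
  remainder 3*x_1*x_2 + 2*x_1*x_3 - 4/3*x_2*x_3**3 + 20*x_3**2 - 22*x_3 ≠ 0; add k_3 = 3*x_1*x_2 + 2*x_1*x_3 - 4/3*x_2*x_3**3 + 20*x_3**2 - 22*x_3 to the basis.

S(h_1,k_3): lcm = x_1*x_2**2. S = -2/3*x_1*x_2*x_3 + 2*x_1 + 4/9*x_2**2*x_3**3 - 8*x_2*x_3**2 + 22/3*x_2*x_3 + 20*x_3 - 22.
  reduce S modulo (h_1, h_2, k_3):
  remainder 4/9*x_1*x_3**2 + 2*x_1 - 8/27*x_2*x_3**4 - 20/3*x_2*x_3**2 + 22/3*x_2*x_3 + 40/9*x_3**3 - 44/9*x_3**2 + 20*x_3 - 22 ≠ 0; add k_4 = 4/9*x_1*x_3**2 + 2*x_1 - 8/27*x_2*x_3**4 - 20/3*x_2*x_3**2 + 22/3*x_2*x_3 + 40/9*x_3**3 - 44/9*x_3**2 + 20*x_3 - 22 to the basis.

The other S-polynomials (S(h_2,k_3), S(h_1,k_4), S(h_2,k_4), S(k_3,k_4)) all reduce to 0 modulo the current basis, so we have a Gröbner basis.
Inter-reduce: drop elements whose leading term is divisible by another's, tail-reduce, and make monic.
Reduced Gröbner basis: {x_1*x_2 + 2/3*x_1*x_3 - 4/9*x_2*x_3**3 + 20/3*x_3**2 - 22/3*x_3, x_1*x_3**2 + 9/2*x_1 - 2/3*x_2*x_3**4 - 15*x_2*x_3**2 + 33/2*x_2*x_3 + 10*x_3**3 - 11*x_3**2 + 45*x_3 - 99/2, x_2**2*x_3 - 3*x_2}.

The two bases agree; hence the ideals are identical.
The same test decides containment: I ⊆ J iff every generator of I reduces to 0 modulo a Gröbner basis of J.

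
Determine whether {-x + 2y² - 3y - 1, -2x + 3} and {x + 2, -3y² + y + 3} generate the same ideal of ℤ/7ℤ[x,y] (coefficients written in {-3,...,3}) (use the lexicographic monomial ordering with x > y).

No, the ideals differ.

Since reduced Gröbner bases are canonical representatives of ideals under a given ordering, it suffices to compute and compare them.
Buchberger on the first generating set:
f_1 = -x + 2y² - 3y - 1, LT = x.
f_2 = -2x + 3, LT = x.

S(f_1,f_2): lcm = x. S = -2y² + 3y - 1.
  reduce S modulo (f_1, f_2):
  remainder -2y² + 3y - 1 ≠ 0; add g_3 = -2y² + 3y - 1 to the basis.

The other S-polynomials (S(f_1,g_3), S(f_2,g_3)) all reduce to 0 modulo the current basis, so we have a Gröbner basis.
Inter-reduce: drop elements whose leading term is divisible by another's, tail-reduce, and make monic.
Reduced Gröbner basis: {x + 2, y² + 2y - 3}.

Buchberger on the second generating set:
h_1 = x + 2, LT = x.
h_2 = -3y² + y + 3, LT = y².

The S-polynomials (S(h_1,h_2)) all reduce to 0 modulo the current basis, so we have a Gröbner basis.
Inter-reduce: drop elements whose leading term is divisible by another's, tail-reduce, and make monic.
Reduced Gröbner basis: {x + 2, y² + 2y - 1}.

These differ, so the ideals are not equal.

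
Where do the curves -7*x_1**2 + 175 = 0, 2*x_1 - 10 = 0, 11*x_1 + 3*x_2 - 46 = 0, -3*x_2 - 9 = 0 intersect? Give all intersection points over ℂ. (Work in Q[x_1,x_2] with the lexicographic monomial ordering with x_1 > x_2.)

Compute a lex Gröbner basis by Buchberger's algorithm.
f_1 = -7*x_1**2 + 175, LT = x_1**2.
f_2 = 2*x_1 - 10, LT = x_1.
f_3 = 11*x_1 + 3*x_2 - 46, LT = x_1.
f_4 = -3*x_2 - 9, LT = x_2.

The S-polynomials (S(f_1,f_2), S(f_1,f_3), S(f_1,f_4), S(f_2,f_3), S(f_2,f_4), S(f_3,f_4)) all reduce to 0 modulo the current basis, so we have a Gröbner basis.
Inter-reduce: drop elements whose leading term is divisible by another's, tail-reduce, and make monic.
Reduced Gröbner basis: {x_1 - 5, x_2 + 3}.

Since the basis is lex-ordered, x_2 + 3 is univariate in x_2. Its roots are {-3}. Back-substituting each root into the other basis elements fixes the other coordinates.
  x_2 = -3: the earlier basis element becomes x_1 - 5 = 0, giving x_1 = 5 — point (5, -3).
Substituting each solution back into the original system confirms all equations vanish.

{(5, -3)}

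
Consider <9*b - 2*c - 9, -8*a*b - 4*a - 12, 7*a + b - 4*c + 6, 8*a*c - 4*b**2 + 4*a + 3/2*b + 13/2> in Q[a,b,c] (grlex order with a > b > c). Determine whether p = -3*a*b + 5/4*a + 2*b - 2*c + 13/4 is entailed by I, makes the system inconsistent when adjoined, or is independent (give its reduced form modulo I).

Adjoining -3*a*b + 5/4*a + 2*b - 2*c + 13/4 makes the ideal the whole ring: the system is inconsistent.

First compute the reduced Gröbner basis of I by Buchberger's algorithm.
f_1 = 9*b - 2*c - 9, LT = b.
f_2 = -8*a*b - 4*a - 12, LT = a*b.
f_3 = 7*a + b - 4*c + 6, LT = a.
f_4 = 8*a*c - 4*b**2 + 4*a + 3/2*b + 13/2, LT = a*c.

S(f_1,f_2): lcm = a*b. S = -2/9*a*c - 3/2*a - 3/2.
  leading term a*c: subtract (-2/63*c)·f_3 from -2/9*a*c - 3/2*a - 3/2 → 2/63*b*c - 8/63*c**2 - 3/2*a + 4/21*c - 3/2
  leading term b*c: subtract (2/567*c)·f_1 from 2/63*b*c - 8/63*c**2 - 3/2*a + 4/21*c - 3/2 → -68/567*c**2 - 3/2*a + 2/9*c - 3/2
  leading term c**2: no divisor's leading term divides it; move -68/567*c**2 to the remainder.
  leading term a: subtract (-3/14)·f_3 from -3/2*a + 2/9*c - 3/2 → 3/14*b - 40/63*c - 3/14
  leading term b: subtract (1/42)·f_1 from 3/14*b - 40/63*c - 3/14 → -37/63*c
  leading term c: no divisor's leading term divides it; move -37/63*c to the remainder.
  remainder -68/567*c**2 - 37/63*c ≠ 0; add h_5 = -68/567*c**2 - 37/63*c to the basis.

S(f_2,f_4): lcm = a*b*c. S = 1/2*b**3 - 1/2*a*b + 1/2*a*c - 3/16*b**2 - 13/16*b + 3/2*c.
  leading term b**3: subtract (1/18*b**2)·f_1 from 1/2*b**3 - 1/2*a*b + 1/2*a*c - 3/16*b**2 - 13/16*b + 3/2*c → 1/9*b**2*c - 1/2*a*b + 1/2*a*c + 5/16*b**2 - 13/16*b + 3/2*c
  leading term b**2*c: subtract (1/81*b*c)·f_1 from 1/9*b**2*c - 1/2*a*b + 1/2*a*c + 5/16*b**2 - 13/16*b + 3/2*c → 2/81*b*c**2 - 1/2*a*b + 1/2*a*c + 5/16*b**2 + 1/9*b*c - 13/16*b + 3/2*c
  leading term b*c**2: subtract (2/729*c**2)·f_1 from 2/81*b*c**2 - 1/2*a*b + 1/2*a*c + 5/16*b**2 + 1/9*b*c - 13/16*b + 3/2*c → 4/729*c**3 - 1/2*a*b + 1/2*a*c + 5/16*b**2 + 1/9*b*c + 2/81*c**2 - 13/16*b + 3/2*c
  leading term c**3: subtract (-7/153*c)·h_5 from 4/729*c**3 - 1/2*a*b + 1/2*a*c + 5/16*b**2 + 1/9*b*c + 2/81*c**2 - 13/16*b + 3/2*c → -1/2*a*b + 1/2*a*c + 5/16*b**2 + 1/9*b*c - 1/459*c**2 - 13/16*b + 3/2*c
  leading term a*b: subtract (-1/18*a)·f_1 from -1/2*a*b + 1/2*a*c + 5/16*b**2 + 1/9*b*c - 1/459*c**2 - 13/16*b + 3/2*c → 7/18*a*c + 5/16*b**2 + 1/9*b*c - 1/459*c**2 - 1/2*a - 13/16*b + 3/2*c
  leading term a*c: subtract (1/18*c)·f_3 from 7/18*a*c + 5/16*b**2 + 1/9*b*c - 1/459*c**2 - 1/2*a - 13/16*b + 3/2*c → 5/16*b**2 + 1/18*b*c + 101/459*c**2 - 1/2*a - 13/16*b + 7/6*c
  leading term b**2: subtract (5/144*b)·f_1 from 5/16*b**2 + 1/18*b*c + 101/459*c**2 - 1/2*a - 13/16*b + 7/6*c → 1/8*b*c + 101/459*c**2 - 1/2*a - 1/2*b + 7/6*c
  leading term b*c: subtract (1/72*c)·f_1 from 1/8*b*c + 101/459*c**2 - 1/2*a - 1/2*b + 7/6*c → 455/1836*c**2 - 1/2*a - 1/2*b + 31/24*c
  leading term c**2: subtract (-9555/4624)·h_5 from 455/1836*c**2 - 1/2*a - 1/2*b + 31/24*c → -1/2*a - 1/2*b + 361/4624*c
  leading term a: subtract (-1/14)·f_3 from -1/2*a - 1/2*b + 361/4624*c → -3/7*b - 6721/32368*c + 3/7
  leading term b: subtract (-1/21)·f_1 from -3/7*b - 6721/32368*c + 3/7 → -29411/97104*c
  leading term c: no divisor's leading term divides it; move -29411/97104*c to the remainder.
  remainder -29411/97104*c ≠ 0; add h_6 = -29411/97104*c to the basis.

The other S-polynomials (S(f_1,f_3), S(f_1,f_4), S(f_2,f_3), S(f_3,f_4), S(f_1,h_5), S(f_2,h_5), S(f_3,h_5), S(f_4,h_5), S(f_1,h_6), S(f_2,h_6), S(f_3,h_6), S(f_4,h_6), S(h_5,h_6)) all reduce to 0 modulo the current basis, so we have a Gröbner basis.
Inter-reduce: drop elements whose leading term is divisible by another's, tail-reduce, and make monic.
Reduced Gröbner basis: {a + 1, b - 1, c}.
Label its elements g_1 = a + 1, g_2 = b - 1, g_3 = c.

Reduce p = -3*a*b + 5/4*a + 2*b - 2*c + 13/4 modulo G:
  leading term a*b: subtract (-3*b)·g_1 from -3*a*b + 5/4*a + 2*b - 2*c + 13/4 → 5/4*a + 5*b - 2*c + 13/4
  leading term a: subtract (5/4)·g_1 from 5/4*a + 5*b - 2*c + 13/4 → 5*b - 2*c + 2
  leading term b: subtract (5)·g_2 from 5*b - 2*c + 2 → -2*c + 7
  leading term c: subtract (-2)·g_3 from -2*c + 7 → 7
  leading term 1: no divisor's leading term divides it; move 7 to the remainder.
  normal form = 7.
The normal form is nonzero, so p ∉ I. Since p minus its normal form lies in I, I + (p) = I + (r) where r = 7; decide whether this ideal is the whole ring.
Here r = 7 is a nonzero constant, hence a unit: 1 ∈ I + (p), the Gröbner basis of I + (p) is {1}, and the enlarged system has no common solution — adjoining p is inconsistent.

The remainder on division by a Gröbner basis is unique — it is the normal form.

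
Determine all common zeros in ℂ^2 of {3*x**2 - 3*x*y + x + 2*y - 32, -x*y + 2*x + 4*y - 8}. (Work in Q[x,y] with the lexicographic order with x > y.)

{(-7/3, 2), (4, 2)}

Compute a lex Gröbner basis by Buchberger's algorithm.
f_1 = 3*x**2 - 3*x*y + x + 2*y - 32, LT = x**2.
f_2 = -x*y + 2*x + 4*y - 8, LT = x*y.

S(f_1,f_2): lcm = x**2*y. S = 2*x**2 - x*y**2 + 13/3*x*y - 8*x + 2/3*y**2 - 32/3*y.
  leading term x**2: subtract (2/3)·f_1 from 2*x**2 - x*y**2 + 13/3*x*y - 8*x + 2/3*y**2 - 32/3*y → -x*y**2 + 19/3*x*y - 26/3*x + 2/3*y**2 - 12*y + 64/3
  leading term x*y**2: subtract (y)·f_2 from -x*y**2 + 19/3*x*y - 26/3*x + 2/3*y**2 - 12*y + 64/3 → 13/3*x*y - 26/3*x - 10/3*y**2 - 4*y + 64/3
  leading term x*y: subtract (-13/3)·f_2 from 13/3*x*y - 26/3*x - 10/3*y**2 - 4*y + 64/3 → -10/3*y**2 + 40/3*y - 40/3
  leading term y**2: no divisor's leading term divides it; move -10/3*y**2 to the remainder.
  leading term y: no divisor's leading term divides it; move 40/3*y to the remainder.
  leading term 1: no divisor's leading term divides it; move -40/3 to the remainder.
  remainder -10/3*y**2 + 40/3*y - 40/3 ≠ 0; add h_3 = -10/3*y**2 + 40/3*y - 40/3 to the basis.

S(f_1,h_3): leading monomials are coprime, so the S-polynomial reduces to 0 (Buchberger's first criterion).
S(f_2,h_3): lcm = x*y**2. S = 2*x*y - 4*x - 4*y**2 + 8*y.
  leading term x*y: subtract (-2)·f_2 from 2*x*y - 4*x - 4*y**2 + 8*y → -4*y**2 + 16*y - 16
  leading term y**2: subtract (6/5)·h_3 from -4*y**2 + 16*y - 16 → 0
  remainder 0.

Every S-polynomial of the final basis reduces to 0, so we have a Gröbner basis.
Inter-reduce: drop elements whose leading term is divisible by another's, tail-reduce, and make monic.
Reduced Gröbner basis: {x**2 - 5/3*x - 10/3*y - 8/3, x*y - 2*x - 4*y + 8, y**2 - 4*y + 4}.

From the last basis element, y**2 - 4*y + 4 = 0, so y takes values in {2}. Each choice, substituted upward through the basis, yields the corresponding point(s) of the solution set.
  y = 2: the earlier basis element becomes x**2 - 5/3*x - 28/3 = 0, giving x = -7/3, 4 — points (-7/3, 2), (4, 2).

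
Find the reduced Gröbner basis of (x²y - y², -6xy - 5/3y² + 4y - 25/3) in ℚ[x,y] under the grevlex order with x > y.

f_1 = x²y - y², LT = x²y.
f_2 = -6xy - 5/3y² + 4y - 25/3, LT = xy.

S(f_1,f_2): lcm = x²y. S = -5/18xy² + ⅔xy - y² - 25/18x.
  reduce S modulo (f_1, f_2):
  remainder 25/324y³ - 37/27y² - 25/18x + 269/324y - 25/27 ≠ 0; add g_3 = 25/324y³ - 37/27y² - 25/18x + 269/324y - 25/27 to the basis.

S(f_1,g_3): lcm = x²y³. S = 444/25x²y² - y⁴ + 18x³ - 269/25x²y + 12x².
  reduce S modulo (f_1, f_2, g_3):
  remainder 18x³ + 12x² + 5y² - 24y + 25 ≠ 0; add g_4 = 18x³ + 12x² + 5y² - 24y + 25 to the basis.

S(f_2,g_3): lcm = xy³. S = 5/18y⁴ + 444/25xy² - ⅔y³ + 18x² - 269/25xy + 25/18y² + 12x.
  reduce S modulo (f_1, f_2, g_3, g_4):
  remainder 18x² - 18y ≠ 0; add g_5 = 18x² - 18y to the basis.

The other S-polynomials (S(f_1,g_4), S(f_2,g_4), S(g_3,g_4), S(f_1,g_5), S(f_2,g_5), S(g_3,g_5), S(g_4,g_5)) all reduce to 0 modulo the current basis, so we have a Gröbner basis.
Inter-reduce: drop elements whose leading term is divisible by another's, tail-reduce, and make monic.

G = {y³ - 444/25y² - 18x + 269/25y - 12, x² - y, xy + 5/18y² - ⅔y + 25/18}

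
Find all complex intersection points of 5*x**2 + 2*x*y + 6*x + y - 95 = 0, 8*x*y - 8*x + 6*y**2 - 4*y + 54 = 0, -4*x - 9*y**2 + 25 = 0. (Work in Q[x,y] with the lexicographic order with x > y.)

{(4, -1)}

Compute a lex Gröbner basis by Buchberger's algorithm.
f_1 = 5*x**2 + 2*x*y + 6*x + y - 95, LT = x**2.
f_2 = 8*x*y - 8*x + 6*y**2 - 4*y + 54, LT = x*y.
f_3 = -4*x - 9*y**2 + 25, LT = x.

S(f_1,f_2): lcm = x**2*y. S = x**2 - 7/20*x*y**2 + 17/10*x*y - 27/4*x + 1/5*y**2 - 19*y.
  leading term x**2: subtract (1/5)·f_1 from x**2 - 7/20*x*y**2 + 17/10*x*y - 27/4*x + 1/5*y**2 - 19*y → -7/20*x*y**2 + 13/10*x*y - 159/20*x + 1/5*y**2 - 96/5*y + 19
  leading term x*y**2: subtract (-7/160*y)·f_2 from -7/20*x*y**2 + 13/10*x*y - 159/20*x + 1/5*y**2 - 96/5*y + 19 → 19/20*x*y - 159/20*x + 21/80*y**3 + 1/40*y**2 - 1347/80*y + 19
  leading term x*y: subtract (19/160)·f_2 from 19/20*x*y - 159/20*x + 21/80*y**3 + 1/40*y**2 - 1347/80*y + 19 → -7*x + 21/80*y**3 - 11/16*y**2 - 1309/80*y + 1007/80
  leading term x: subtract (7/4)·f_3 from -7*x + 21/80*y**3 - 11/16*y**2 - 1309/80*y + 1007/80 → 21/80*y**3 + 241/16*y**2 - 1309/80*y - 2493/80
  leading term y**3: no divisor's leading term divides it; move 21/80*y**3 to the remainder.
  leading term y**2: no divisor's leading term divides it; move 241/16*y**2 to the remainder.
  leading term y: no divisor's leading term divides it; move -1309/80*y to the remainder.
  leading term 1: no divisor's leading term divides it; move -2493/80 to the remainder.
  remainder 21/80*y**3 + 241/16*y**2 - 1309/80*y - 2493/80 ≠ 0; add h_4 = 21/80*y**3 + 241/16*y**2 - 1309/80*y - 2493/80 to the basis.

S(f_1,f_3): lcm = x**2. S = -9/4*x*y**2 + 2/5*x*y + 149/20*x + 1/5*y - 19.
  leading term x*y**2: subtract (-9/32*y)·f_2 from -9/4*x*y**2 + 2/5*x*y + 149/20*x + 1/5*y - 19 → -37/20*x*y + 149/20*x + 27/16*y**3 - 9/8*y**2 + 1231/80*y - 19
  leading term x*y: subtract (-37/160)·f_2 from -37/20*x*y + 149/20*x + 27/16*y**3 - 9/8*y**2 + 1231/80*y - 19 → 28/5*x + 27/16*y**3 + 21/80*y**2 + 1157/80*y - 521/80
  leading term x: subtract (-7/5)·f_3 from 28/5*x + 27/16*y**3 + 21/80*y**2 + 1157/80*y - 521/80 → 27/16*y**3 - 987/80*y**2 + 1157/80*y + 2279/80
  leading term y**3: subtract (45/7)·h_4 from 27/16*y**3 - 987/80*y**2 + 1157/80*y + 2279/80 → -30567/280*y**2 + 2393/20*y + 64069/280
  leading term y**2: no divisor's leading term divides it; move -30567/280*y**2 to the remainder.
  leading term y: no divisor's leading term divides it; move 2393/20*y to the remainder.
  leading term 1: no divisor's leading term divides it; move 64069/280 to the remainder.
  remainder -30567/280*y**2 + 2393/20*y + 64069/280 ≠ 0; add h_5 = -30567/280*y**2 + 2393/20*y + 64069/280 to the basis.

S(f_2,f_3): lcm = x*y. S = -x - 9/4*y**3 + 3/4*y**2 + 23/4*y + 27/4.
  leading term x: subtract (1/4)·f_3 from -x - 9/4*y**3 + 3/4*y**2 + 23/4*y + 27/4 → -9/4*y**3 + 3*y**2 + 23/4*y + 1/2
  leading term y**3: subtract (-60/7)·h_4 from -9/4*y**3 + 3*y**2 + 23/4*y + 1/2 → 3699/28*y**2 - 269/2*y - 7465/28
  leading term y**2: subtract (-12330/10189)·h_5 from 3699/28*y**2 - 269/2*y - 7465/28 → 104864/10189*y + 104864/10189
  leading term y: no divisor's leading term divides it; move 104864/10189*y to the remainder.
  leading term 1: no divisor's leading term divides it; move 104864/10189 to the remainder.
  remainder 104864/10189*y + 104864/10189 ≠ 0; add h_6 = 104864/10189*y + 104864/10189 to the basis.

The other S-polynomials (S(f_1,h_4), S(f_2,h_4), S(f_3,h_4), S(f_1,h_5), S(f_2,h_5), S(f_3,h_5), S(h_4,h_5), S(f_1,h_6), S(f_2,h_6), S(f_3,h_6), S(h_4,h_6), S(h_5,h_6)) all reduce to 0 modulo the current basis, so we have a Gröbner basis.
Inter-reduce: drop elements whose leading term is divisible by another's, tail-reduce, and make monic.
Reduced Gröbner basis: {x - 4, y + 1}.

Elimination: the polynomial y + 1 lies in the elimination ideal for y, so y ∈ {-1}. For each such y, the remaining basis elements (now univariate) give the rest of the solution.
  y = -1: the earlier basis element becomes x - 4 = 0, giving x = 4 — point (4, -1).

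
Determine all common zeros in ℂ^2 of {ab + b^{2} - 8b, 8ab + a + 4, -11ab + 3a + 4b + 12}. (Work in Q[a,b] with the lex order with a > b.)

{(-4, 0)}

Compute a lex Gröbner basis by Buchberger's algorithm.
f_1 = ab + b^{2} - 8b, LT = ab.
f_2 = 8ab + a + 4, LT = ab.
f_3 = -11ab + 3a + 4b + 12, LT = ab.

S(f_1,f_2): lcm = ab. S = -\tfrac{1}{8}a + b^{2} - 8b - \tfrac{1}{2}.
  reduce S modulo (f_1, f_2, f_3):
  remainder -\tfrac{1}{8}a + b^{2} - 8b - \tfrac{1}{2} ≠ 0; add h_4 = -\tfrac{1}{8}a + b^{2} - 8b - \tfrac{1}{2} to the basis.

S(f_1,f_3): lcm = ab. S = \tfrac{3}{11}a + b^{2} - \tfrac{84}{11}b + \tfrac{12}{11}.
  reduce S modulo (f_1, f_2, f_3, h_4):
  remainder \tfrac{35}{11}b^{2} - \tfrac{276}{11}b ≠ 0; add h_5 = \tfrac{35}{11}b^{2} - \tfrac{276}{11}b to the basis.

S(f_1,h_4): lcm = ab. S = 8b^{3} - 63b^{2} - 12b.
  reduce S modulo (f_1, f_2, f_3, h_4, h_5):
  remainder -\tfrac{13872}{1225}b ≠ 0; add h_6 = -\tfrac{13872}{1225}b to the basis.

The other S-polynomials (S(f_2,f_3), S(f_2,h_4), S(f_3,h_4), S(f_1,h_5), S(f_2,h_5), S(f_3,h_5), S(h_4,h_5), S(f_1,h_6), S(f_2,h_6), S(f_3,h_6), S(h_4,h_6), S(h_5,h_6)) all reduce to 0 modulo the current basis, so we have a Gröbner basis.
Inter-reduce: drop elements whose leading term is divisible by another's, tail-reduce, and make monic.
Reduced Gröbner basis: {a + 4, b}.

Since the basis is lex-ordered, b is univariate in b. Its roots are {0}. Back-substituting each root into the other basis elements fixes the other coordinates.
  b = 0: the earlier basis element becomes a + 4 = 0, giving a = -4 — point (-4, 0).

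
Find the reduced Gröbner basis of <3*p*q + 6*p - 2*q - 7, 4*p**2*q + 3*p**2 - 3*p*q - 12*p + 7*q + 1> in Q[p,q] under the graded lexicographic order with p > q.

f_1 = 3*p*q + 6*p - 2*q - 7, LT = p*q.
f_2 = 4*p**2*q + 3*p**2 - 3*p*q - 12*p + 7*q + 1, LT = p**2*q.

S(f_1,f_2): lcm = p**2*q. S = 5/4*p**2 + 1/12*p*q + 2/3*p - 7/4*q - 1/4.
  leading term p**2: no divisor's leading term divides it; move 5/4*p**2 to the remainder.
  leading term p*q: subtract (1/36)·f_1 from 1/12*p*q + 2/3*p - 7/4*q - 1/4 → 1/2*p - 61/36*q - 1/18
  leading term p: no divisor's leading term divides it; move 1/2*p to the remainder.
  leading term q: no divisor's leading term divides it; move -61/36*q to the remainder.
  leading term 1: no divisor's leading term divides it; move -1/18 to the remainder.
  remainder 5/4*p**2 + 1/2*p - 61/36*q - 1/18 ≠ 0; add g_3 = 5/4*p**2 + 1/2*p - 61/36*q - 1/18 to the basis.

S(f_1,g_3): lcm = p**2*q. S = 2*p**2 - 16/15*p*q + 61/45*q**2 - 7/3*p + 2/45*q.
  leading term p**2: subtract (8/5)·g_3 from 2*p**2 - 16/15*p*q + 61/45*q**2 - 7/3*p + 2/45*q → -16/15*p*q + 61/45*q**2 - 47/15*p + 124/45*q + 4/45
  leading term p*q: subtract (-16/45)·f_1 from -16/15*p*q + 61/45*q**2 - 47/15*p + 124/45*q + 4/45 → 61/45*q**2 - p + 92/45*q - 12/5
  leading term q**2: no divisor's leading term divides it; move 61/45*q**2 to the remainder.
  leading term p: no divisor's leading term divides it; move -p to the remainder.
  leading term q: no divisor's leading term divides it; move 92/45*q to the remainder.
  leading term 1: no divisor's leading term divides it; move -12/5 to the remainder.
  remainder 61/45*q**2 - p + 92/45*q - 12/5 ≠ 0; add g_4 = 61/45*q**2 - p + 92/45*q - 12/5 to the basis.

The other S-polynomials (S(f_2,g_3), S(f_1,g_4), S(f_2,g_4), S(g_3,g_4)) all reduce to 0 modulo the current basis, so we have a Gröbner basis.
Inter-reduce: drop elements whose leading term is divisible by another's, tail-reduce, and make monic.

G = {p**2 + 2/5*p - 61/45*q - 2/45, p*q + 2*p - 2/3*q - 7/3, q**2 - 45/61*p + 92/61*q - 108/61}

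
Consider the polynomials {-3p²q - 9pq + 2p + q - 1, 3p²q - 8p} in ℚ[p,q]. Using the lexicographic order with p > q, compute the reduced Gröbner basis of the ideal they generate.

This is the nonlinear analogue of row-reducing a linear system.

f_1 = -3p²q - 9pq + 2p + q - 1, LT = p²q.
f_2 = 3p²q - 8p, LT = p²q.

S(f_1,f_2): lcm = p²q. S = 3pq + 2p - ⅓q + ⅓.
  leading term pq: no divisor's leading term divides it; move 3pq to the remainder.
  leading term p: no divisor's leading term divides it; move 2p to the remainder.
  leading term q: no divisor's leading term divides it; move -⅓q to the remainder.
  leading term 1: no divisor's leading term divides it; move ⅓ to the remainder.
  remainder 3pq + 2p - ⅓q + ⅓ ≠ 0; add g_3 = 3pq + 2p - ⅓q + ⅓ to the basis.

S(f_1,g_3): lcm = p²q. S = -⅔p² + 28/9pq - 7/9p - ⅓q + ⅓.
  leading term p²: no divisor's leading term divides it; move -⅔p² to the remainder.
  leading term pq: subtract (28/27)·g_3 from 28/9pq - 7/9p - ⅓q + ⅓ → -77/27p + 1/81q - 1/81
  leading term p: no divisor's leading term divides it; move -77/27p to the remainder.
  leading term q: no divisor's leading term divides it; move 1/81q to the remainder.
  leading term 1: no divisor's leading term divides it; move -1/81 to the remainder.
  remainder -⅔p² - 77/27p + 1/81q - 1/81 ≠ 0; add g_4 = -⅔p² - 77/27p + 1/81q - 1/81 to the basis.

S(f_1,g_4): lcm = p²q. S = -23/18pq - ⅔p + 1/54q² - 19/54q + ⅓.
  leading term pq: subtract (-23/54)·g_3 from -23/18pq - ⅔p + 1/54q² - 19/54q + ⅓ → 5/27p + 1/54q² - 40/81q + 77/162
  leading term p: no divisor's leading term divides it; move 5/27p to the remainder.
  leading term q²: no divisor's leading term divides it; move 1/54q² to the remainder.
  leading term q: no divisor's leading term divides it; move -40/81q to the remainder.
  leading term 1: no divisor's leading term divides it; move 77/162 to the remainder.
  remainder 5/27p + 1/54q² - 40/81q + 77/162 ≠ 0; add g_5 = 5/27p + 1/54q² - 40/81q + 77/162 to the basis.

S(f_1,g_5): lcm = p²q. S = -1/10pq³ + 8/3pq² + 13/30pq - ⅔p - ⅓q + ⅓.
  leading term pq³: subtract (-1/30q²)·g_3 from -1/10pq³ + 8/3pq² + 13/30pq - ⅔p - ⅓q + ⅓ → 41/15pq² + 13/30pq - ⅔p - 1/90q³ + 1/90q² - ⅓q + ⅓
  leading term pq²: subtract (41/45q)·g_3 from 41/15pq² + 13/30pq - ⅔p - 1/90q³ + 1/90q² - ⅓q + ⅓ → -25/18pq - ⅔p - 1/90q³ + 17/54q² - 86/135q + ⅓
  leading term pq: subtract (-25/54)·g_3 from -25/18pq - ⅔p - 1/90q³ + 17/54q² - 86/135q + ⅓ → 7/27p - 1/90q³ + 17/54q² - 641/810q + 79/162
  leading term p: subtract (7/5)·g_5 from 7/27p - 1/90q³ + 17/54q² - 641/810q + 79/162 → -1/90q³ + 13/45q² - 1/10q - 8/45
  leading term q³: no divisor's leading term divides it; move -1/90q³ to the remainder.
  leading term q²: no divisor's leading term divides it; move 13/45q² to the remainder.
  leading term q: no divisor's leading term divides it; move -1/10q to the remainder.
  leading term 1: no divisor's leading term divides it; move -8/45 to the remainder.
  remainder -1/90q³ + 13/45q² - 1/10q - 8/45 ≠ 0; add g_6 = -1/90q³ + 13/45q² - 1/10q - 8/45 to the basis.

The other S-polynomials (S(f_2,g_3), S(f_2,g_4), S(g_3,g_4), S(f_2,g_5), S(g_3,g_5), S(g_4,g_5), S(f_1,g_6), S(f_2,g_6), S(g_3,g_6), S(g_4,g_6), S(g_5,g_6)) all reduce to 0 modulo the current basis, so we have a Gröbner basis.
Inter-reduce: drop elements whose leading term is divisible by another's, tail-reduce, and make monic.

G = {p + 1/10q² - 8/3q + 77/30, q³ - 26q² + 9q + 16}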